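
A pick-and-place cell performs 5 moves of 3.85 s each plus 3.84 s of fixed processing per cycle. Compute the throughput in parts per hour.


T_cycle = 5*3.85 + 3.84 = 23.0900 s
rate = 3600/T = 155.9117

155.9117 parts/hour


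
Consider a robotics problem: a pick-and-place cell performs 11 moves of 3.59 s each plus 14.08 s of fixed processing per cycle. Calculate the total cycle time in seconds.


T = 11*3.59 + 14.08 = 53.5700

53.5700 s


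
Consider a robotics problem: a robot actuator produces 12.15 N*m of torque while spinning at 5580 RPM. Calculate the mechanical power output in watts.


omega = 5580 * 2*pi/60 = 584.336234 rad/s
P = tau * omega = 12.15 * 584.336234 = 7099.6852

7099.6852 W


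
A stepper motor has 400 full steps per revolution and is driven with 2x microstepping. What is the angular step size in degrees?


step = 360/(400*2) = 360/800 = 0.4500

0.4500 degrees


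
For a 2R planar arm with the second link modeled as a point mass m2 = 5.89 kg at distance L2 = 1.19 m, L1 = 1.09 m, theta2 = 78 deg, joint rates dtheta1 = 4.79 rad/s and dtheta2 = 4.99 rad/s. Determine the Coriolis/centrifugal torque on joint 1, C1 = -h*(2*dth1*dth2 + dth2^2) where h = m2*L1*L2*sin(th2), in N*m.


h = m2*L1*L2*sin(th2) = 5.89*1.09*1.19*sin(78 deg) = 7.472968
C1 = -h*(2*4.79*4.99 + 4.99^2) = -7.472968*72.7043 = -543.3169

-543.3169 N*m


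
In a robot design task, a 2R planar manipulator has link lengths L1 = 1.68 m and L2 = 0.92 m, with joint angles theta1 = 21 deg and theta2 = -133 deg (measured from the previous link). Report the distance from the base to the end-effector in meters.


x = L1*cos(th1) + L2*cos(th1+th2) = 1.223777
y = L1*sin(th1) + L2*sin(th1+th2) = -0.250951
d = sqrt(x^2 + y^2) = sqrt(1.497630 + 0.062976) = 1.2492

1.2492 m


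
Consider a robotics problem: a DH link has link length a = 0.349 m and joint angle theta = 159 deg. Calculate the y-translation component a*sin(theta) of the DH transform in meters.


a*sin(theta) = 0.349*sin(159 deg) = 0.1251

0.1251 m


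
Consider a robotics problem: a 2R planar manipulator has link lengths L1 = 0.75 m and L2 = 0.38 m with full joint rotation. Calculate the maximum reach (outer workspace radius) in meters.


r_max = L1 + L2 = 0.75 + 0.38 = 1.1300

1.1300 m


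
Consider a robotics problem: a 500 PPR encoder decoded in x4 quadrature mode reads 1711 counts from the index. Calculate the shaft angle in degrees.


angle = counts * 360 / (PPR*4) = 1711 * 360 / 2000 = 307.9800

307.9800 degrees


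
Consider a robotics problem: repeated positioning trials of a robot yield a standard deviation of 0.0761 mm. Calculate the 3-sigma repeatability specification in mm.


repeatability = 3*sigma = 3*0.0761 = 0.2283

0.2283 mm


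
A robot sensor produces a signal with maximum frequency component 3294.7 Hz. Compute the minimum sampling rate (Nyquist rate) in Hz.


f_s,min = 2*f_max = 2*3294.7 = 6589.4000

6589.4000 Hz


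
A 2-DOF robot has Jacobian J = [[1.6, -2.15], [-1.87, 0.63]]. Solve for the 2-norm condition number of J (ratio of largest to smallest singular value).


JJ^T eigenvalues: trace(JJ^T) = 11.0763, det(JJ^T) = det(J)^2 = 9.07515625
s_max^2 = (11.0763 + sqrt(86.38379669))/2 = 10.18529420
s_min^2 = (11.0763 - sqrt(86.38379669))/2 = 0.89100580
kappa = s_max/s_min = sqrt(10.18529420/0.89100580) = 3.3810

3.3810


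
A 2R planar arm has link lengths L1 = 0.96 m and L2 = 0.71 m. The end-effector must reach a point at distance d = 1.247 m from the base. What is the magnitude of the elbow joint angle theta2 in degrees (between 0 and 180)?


cos(th2) = (d^2 - L1^2 - L2^2)/(2*L1*L2) = (1.247^2 - 0.96^2 - 0.71^2)/(2*0.96*0.71) = 0.09485695
th2 = acos(0.09485695) = 84.5569 deg

84.5569 degrees


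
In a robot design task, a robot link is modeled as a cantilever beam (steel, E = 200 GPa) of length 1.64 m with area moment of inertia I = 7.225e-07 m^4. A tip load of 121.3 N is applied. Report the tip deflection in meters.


delta = F*L^3/(3*E*I) = 121.3*1.64^3/(3*2.000e+11*7.225e-07)
      = 535.0475072/433500 = 0.0012

0.0012 m


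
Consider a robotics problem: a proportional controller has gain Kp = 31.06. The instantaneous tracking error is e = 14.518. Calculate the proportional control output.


u_P = Kp * e = 31.06 * 14.518 = 450.9291

450.9291


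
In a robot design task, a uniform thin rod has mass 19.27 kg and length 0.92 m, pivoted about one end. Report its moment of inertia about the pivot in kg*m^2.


I = (1/3)*m*L^2 = (1/3)*19.27*0.92^2 = 5.4367

5.4367 kg*m^2


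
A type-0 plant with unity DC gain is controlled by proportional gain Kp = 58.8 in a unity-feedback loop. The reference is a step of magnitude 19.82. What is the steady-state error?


e_ss = R/(1 + Kp) = 19.82/(1 + 58.8) = 19.82/59.8000 = 0.3314

0.3314


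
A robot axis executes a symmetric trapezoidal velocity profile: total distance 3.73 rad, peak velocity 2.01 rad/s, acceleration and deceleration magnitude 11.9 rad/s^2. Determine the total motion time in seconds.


t_acc = v/a = 2.01/11.9 = 0.168908 s
d_acc = v^2/(2a) = 0.169752 rad (each ramp)
d_cruise = 3.73 - 2*0.169752 = 3.390496 rad
t_cruise = 3.390496/2.01 = 1.686814 s
t_total = 2*0.168908 + 1.686814 = 2.0246

2.0246 s


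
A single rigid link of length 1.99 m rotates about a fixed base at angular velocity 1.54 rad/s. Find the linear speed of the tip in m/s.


v = L*omega = 1.99 * 1.54 = 3.0646

3.0646 m/s


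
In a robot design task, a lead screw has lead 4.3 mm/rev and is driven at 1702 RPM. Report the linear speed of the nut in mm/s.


v = lead * (RPM/60) = 4.3*1702/60 = 121.9767

121.9767 mm/s


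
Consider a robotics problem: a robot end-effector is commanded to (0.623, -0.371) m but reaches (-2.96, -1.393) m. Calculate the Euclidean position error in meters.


dx = -2.96 - (0.623) = -3.5830, dy = -1.393 - (-0.371) = -1.0220
err = sqrt(12.837889 + 1.044484) = 3.7259

3.7259 m


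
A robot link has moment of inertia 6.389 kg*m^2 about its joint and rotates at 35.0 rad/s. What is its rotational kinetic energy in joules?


KE = (1/2)*I*omega^2 = 0.5*6.389*35.0^2 = 3913.2625

3913.2625 J


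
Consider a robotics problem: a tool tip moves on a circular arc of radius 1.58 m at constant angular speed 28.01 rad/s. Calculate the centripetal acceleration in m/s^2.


a_c = omega^2 * r = 28.01^2 * 1.58 = 1239.6050

1239.6050 m/s^2


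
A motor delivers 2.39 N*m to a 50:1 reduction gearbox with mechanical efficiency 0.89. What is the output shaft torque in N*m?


tau_out = tau_in * N * eta = 2.39 * 50 * 0.89 = 106.3550

106.3550 N*m


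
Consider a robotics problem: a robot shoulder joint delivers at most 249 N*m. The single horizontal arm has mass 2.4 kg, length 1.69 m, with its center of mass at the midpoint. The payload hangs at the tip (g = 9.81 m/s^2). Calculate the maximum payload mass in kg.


tau_arm = m_arm*g*(L/2) = 2.4*9.81*1.69/2 = 19.8947 N*m
tau_payload = tau_max - tau_arm = 249 - 19.8947 = 229.1053
m_payload = tau_payload / (g*L) = 229.1053 / (9.81*1.69) = 13.8191

13.8191 kg


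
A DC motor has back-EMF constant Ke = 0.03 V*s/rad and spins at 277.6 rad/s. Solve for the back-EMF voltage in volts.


V_emf = Ke * omega = 0.03*277.6 = 8.3280

8.3280 V


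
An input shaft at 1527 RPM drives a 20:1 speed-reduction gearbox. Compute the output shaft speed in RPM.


omega_out = omega_in / N = 1527 / 20 = 76.3500

76.3500 RPM


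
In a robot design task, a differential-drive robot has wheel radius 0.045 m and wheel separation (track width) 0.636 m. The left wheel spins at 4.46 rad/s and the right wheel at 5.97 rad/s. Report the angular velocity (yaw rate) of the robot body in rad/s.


omega = r*(wR - wL)/L = 0.045*(5.97 - (4.46))/0.636 = 0.1068

0.1068 rad/s


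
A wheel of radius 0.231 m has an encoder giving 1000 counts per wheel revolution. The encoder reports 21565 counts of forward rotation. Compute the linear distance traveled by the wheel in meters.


revs = 21565/1000 = 21.565000
d = revs * 2*pi*r = 21.565000 * 2*pi*0.231 = 31.2998

31.2998 m


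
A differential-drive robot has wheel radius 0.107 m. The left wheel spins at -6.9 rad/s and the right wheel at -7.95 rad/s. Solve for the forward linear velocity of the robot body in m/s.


v = r*(wR + wL)/2 = 0.107*(-7.95 + -6.9)/2 = -0.7945

-0.7945 m/s


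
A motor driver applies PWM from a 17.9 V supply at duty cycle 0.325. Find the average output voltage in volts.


V_avg = V_supply * D = 17.9*0.325 = 5.8175

5.8175 V


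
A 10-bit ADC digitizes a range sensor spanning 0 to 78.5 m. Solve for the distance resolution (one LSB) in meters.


res = range / 2^n = 78.5/2^10 = 78.5/1024 = 0.0767

0.0767 m


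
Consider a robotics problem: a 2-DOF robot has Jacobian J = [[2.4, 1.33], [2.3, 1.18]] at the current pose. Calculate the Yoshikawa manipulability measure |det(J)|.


det(J) = 2.4*1.18 - (1.33)*(2.3) = -0.2270
|det(J)| = 0.2270

0.2270


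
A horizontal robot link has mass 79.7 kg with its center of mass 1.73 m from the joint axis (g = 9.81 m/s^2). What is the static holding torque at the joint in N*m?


tau = m*g*L = 79.7 * 9.81 * 1.73 = 1352.6126

1352.6126 N*m


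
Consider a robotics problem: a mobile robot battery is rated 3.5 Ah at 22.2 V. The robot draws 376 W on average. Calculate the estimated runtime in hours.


E = 3.5*22.2 = 77.7000 Wh
t = E/P = 77.7000/376 = 0.2066

0.2066 hours


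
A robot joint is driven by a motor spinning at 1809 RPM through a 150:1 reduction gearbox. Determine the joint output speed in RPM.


omega_joint = omega_motor / N = 1809 / 150 = 12.0600

12.0600 RPM


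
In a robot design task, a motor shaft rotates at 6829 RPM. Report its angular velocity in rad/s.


omega = 6829 * 2*pi/60 = 715.1312

715.1312 rad/s


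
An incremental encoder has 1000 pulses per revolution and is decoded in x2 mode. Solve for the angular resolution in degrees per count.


resolution = 360 / (PPR * 2) = 360 / 2000 = 0.1800

0.1800 degrees


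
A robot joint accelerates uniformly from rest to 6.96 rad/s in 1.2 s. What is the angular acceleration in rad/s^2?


alpha = delta_omega / t = 6.96 / 1.2 = 5.8000

5.8000 rad/s^2


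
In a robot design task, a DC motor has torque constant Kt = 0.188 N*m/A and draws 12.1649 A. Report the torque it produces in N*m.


tau = Kt * I = 0.188*12.1649 = 2.2870

2.2870 N*m


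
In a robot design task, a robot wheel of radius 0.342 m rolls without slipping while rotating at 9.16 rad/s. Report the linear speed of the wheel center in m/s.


v = omega * r = 9.16 * 0.342 = 3.1327

3.1327 m/s


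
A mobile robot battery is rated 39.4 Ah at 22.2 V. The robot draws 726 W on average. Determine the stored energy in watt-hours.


E = capacity * V = 39.4*22.2 = 874.6800

874.6800 Wh


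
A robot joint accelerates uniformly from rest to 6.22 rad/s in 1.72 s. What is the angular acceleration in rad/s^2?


alpha = delta_omega / t = 6.22 / 1.72 = 3.6163

3.6163 rad/s^2


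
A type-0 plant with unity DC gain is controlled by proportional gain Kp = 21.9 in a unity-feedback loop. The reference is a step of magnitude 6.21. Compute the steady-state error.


e_ss = R/(1 + Kp) = 6.21/(1 + 21.9) = 6.21/22.9000 = 0.2712

0.2712


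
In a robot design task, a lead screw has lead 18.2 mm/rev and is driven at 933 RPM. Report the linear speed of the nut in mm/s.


v = lead * (RPM/60) = 18.2*933/60 = 283.0100

283.0100 mm/s


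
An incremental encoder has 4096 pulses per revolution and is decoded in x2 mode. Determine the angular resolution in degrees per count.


resolution = 360 / (PPR * 2) = 360 / 8192 = 0.0439

0.0439 degrees


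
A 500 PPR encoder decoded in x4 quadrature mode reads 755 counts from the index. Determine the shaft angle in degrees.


angle = counts * 360 / (PPR*4) = 755 * 360 / 2000 = 135.9000

135.9000 degrees


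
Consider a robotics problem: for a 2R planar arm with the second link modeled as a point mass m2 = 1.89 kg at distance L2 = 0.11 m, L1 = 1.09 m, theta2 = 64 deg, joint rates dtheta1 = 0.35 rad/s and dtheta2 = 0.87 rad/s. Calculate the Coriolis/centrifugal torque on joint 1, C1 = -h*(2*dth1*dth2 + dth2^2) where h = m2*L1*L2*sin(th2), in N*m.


h = m2*L1*L2*sin(th2) = 1.89*1.09*0.11*sin(64 deg) = 0.203677
C1 = -h*(2*0.35*0.87 + 0.87^2) = -0.203677*1.3659 = -0.2782

-0.2782 N*m


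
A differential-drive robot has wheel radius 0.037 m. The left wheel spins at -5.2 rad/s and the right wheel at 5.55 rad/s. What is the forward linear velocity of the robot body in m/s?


v = r*(wR + wL)/2 = 0.037*(5.55 + -5.2)/2 = 0.0065

0.0065 m/s


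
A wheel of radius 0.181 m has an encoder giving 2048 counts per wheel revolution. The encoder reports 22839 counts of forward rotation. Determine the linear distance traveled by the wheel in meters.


revs = 22839/2048 = 11.151855
d = revs * 2*pi*r = 11.151855 * 2*pi*0.181 = 12.6825

12.6825 m


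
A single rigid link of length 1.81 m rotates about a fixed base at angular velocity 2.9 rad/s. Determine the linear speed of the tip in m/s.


v = L*omega = 1.81 * 2.9 = 5.2490

5.2490 m/s


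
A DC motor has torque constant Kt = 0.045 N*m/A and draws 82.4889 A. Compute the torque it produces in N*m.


tau = Kt * I = 0.045*82.4889 = 3.7120

3.7120 N*m


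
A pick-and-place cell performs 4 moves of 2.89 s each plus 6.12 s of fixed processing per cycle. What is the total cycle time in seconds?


T = 4*2.89 + 6.12 = 17.6800

17.6800 s


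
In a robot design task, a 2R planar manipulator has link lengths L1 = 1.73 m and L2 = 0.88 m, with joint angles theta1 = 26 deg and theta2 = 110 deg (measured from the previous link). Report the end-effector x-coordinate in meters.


x = L1*cos(th1) + L2*cos(th1+th2) = 1.73*cos(26 deg) + 0.88*cos(136 deg) = 0.9219

0.9219 m


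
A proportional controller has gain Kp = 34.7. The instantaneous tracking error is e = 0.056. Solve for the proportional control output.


u_P = Kp * e = 34.7 * 0.056 = 1.9432

1.9432


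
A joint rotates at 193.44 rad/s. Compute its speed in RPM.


RPM = 193.44 * 60/(2*pi) = 1847.2159

1847.2159 RPM


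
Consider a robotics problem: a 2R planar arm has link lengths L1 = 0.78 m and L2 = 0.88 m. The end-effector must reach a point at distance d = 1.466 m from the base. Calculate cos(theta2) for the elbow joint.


cos(th2) = (d^2 - L1^2 - L2^2)/(2*L1*L2) = (1.466^2 - 0.78^2 - 0.88^2)/(2*0.78*0.88) = 0.5582

0.5582


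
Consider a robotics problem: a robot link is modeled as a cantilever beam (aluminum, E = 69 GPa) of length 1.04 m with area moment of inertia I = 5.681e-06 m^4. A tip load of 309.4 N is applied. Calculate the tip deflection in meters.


delta = F*L^3/(3*E*I) = 309.4*1.04^3/(3*6.900e+10*5.681e-06)
      = 348.0329216/1175967 = 2.9595e-04

2.9595e-04 m


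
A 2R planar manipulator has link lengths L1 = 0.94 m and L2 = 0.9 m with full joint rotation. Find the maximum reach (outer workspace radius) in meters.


r_max = L1 + L2 = 0.94 + 0.9 = 1.8400

1.8400 m


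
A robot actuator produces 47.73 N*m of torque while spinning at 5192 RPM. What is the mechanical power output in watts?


omega = 5192 * 2*pi/60 = 543.704969 rad/s
P = tau * omega = 47.73 * 543.704969 = 25951.0382

25951.0382 W


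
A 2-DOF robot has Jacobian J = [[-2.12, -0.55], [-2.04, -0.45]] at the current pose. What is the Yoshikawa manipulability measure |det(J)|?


det(J) = -2.12*-0.45 - (-0.55)*(-2.04) = -0.1680
|det(J)| = 0.1680

0.1680


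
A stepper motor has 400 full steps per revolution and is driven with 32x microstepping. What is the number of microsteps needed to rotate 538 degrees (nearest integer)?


step_size = 360/(400*32) = 360/12800 = 0.028125 deg
n = 538/(360/12800) = 538*12800/360 = 19128.8889 -> 19129

19129 steps


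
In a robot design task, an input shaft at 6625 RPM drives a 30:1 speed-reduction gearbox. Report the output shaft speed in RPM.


omega_out = omega_in / N = 6625 / 30 = 220.8333

220.8333 RPM


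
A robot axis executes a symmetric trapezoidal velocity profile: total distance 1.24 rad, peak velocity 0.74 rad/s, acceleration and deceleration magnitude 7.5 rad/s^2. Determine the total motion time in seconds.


t_acc = v/a = 0.74/7.5 = 0.098667 s
d_acc = v^2/(2a) = 0.036507 rad (each ramp)
d_cruise = 1.24 - 2*0.036507 = 1.166986 rad
t_cruise = 1.166986/0.74 = 1.577008 s
t_total = 2*0.098667 + 1.577008 = 1.7743

1.7743 s


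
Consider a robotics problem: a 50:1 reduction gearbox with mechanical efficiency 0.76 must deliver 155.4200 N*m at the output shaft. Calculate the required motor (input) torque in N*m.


tau_in = tau_out / (N * eta) = 155.4200 / (50 * 0.76) = 4.0900

4.0900 N*m


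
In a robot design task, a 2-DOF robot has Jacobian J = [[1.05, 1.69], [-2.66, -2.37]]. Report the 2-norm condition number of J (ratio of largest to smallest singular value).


JJ^T eigenvalues: trace(JJ^T) = 16.6511, det(JJ^T) = det(J)^2 = 4.02764761
s_max^2 = (16.6511 + sqrt(261.14854077))/2 = 16.40559549
s_min^2 = (16.6511 - sqrt(261.14854077))/2 = 0.24550451
kappa = s_max/s_min = sqrt(16.40559549/0.24550451) = 8.1746

8.1746


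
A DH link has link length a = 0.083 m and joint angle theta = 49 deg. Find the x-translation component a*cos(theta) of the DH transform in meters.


a*cos(theta) = 0.083*cos(49 deg) = 0.0545

0.0545 m


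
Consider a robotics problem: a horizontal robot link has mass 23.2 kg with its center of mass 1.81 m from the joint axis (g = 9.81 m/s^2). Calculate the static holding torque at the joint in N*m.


tau = m*g*L = 23.2 * 9.81 * 1.81 = 411.9415

411.9415 N*m


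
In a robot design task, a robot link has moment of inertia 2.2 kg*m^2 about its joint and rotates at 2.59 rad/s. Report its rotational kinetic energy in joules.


KE = (1/2)*I*omega^2 = 0.5*2.2*2.59^2 = 7.3789

7.3789 J


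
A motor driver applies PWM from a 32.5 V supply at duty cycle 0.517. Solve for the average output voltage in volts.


V_avg = V_supply * D = 32.5*0.517 = 16.8025

16.8025 V


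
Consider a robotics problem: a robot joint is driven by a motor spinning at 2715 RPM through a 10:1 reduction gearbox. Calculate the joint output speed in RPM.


omega_joint = omega_motor / N = 2715 / 10 = 271.5000

271.5000 RPM


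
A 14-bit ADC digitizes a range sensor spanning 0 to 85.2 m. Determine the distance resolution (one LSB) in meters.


res = range / 2^n = 85.2/2^14 = 85.2/16384 = 0.0052

0.0052 m


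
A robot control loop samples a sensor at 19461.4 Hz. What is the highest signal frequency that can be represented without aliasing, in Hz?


f_max = f_s/2 = 19461.4/2 = 9730.7000

9730.7000 Hz


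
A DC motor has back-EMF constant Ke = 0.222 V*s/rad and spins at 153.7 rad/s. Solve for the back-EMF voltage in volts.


V_emf = Ke * omega = 0.222*153.7 = 34.1214

34.1214 V


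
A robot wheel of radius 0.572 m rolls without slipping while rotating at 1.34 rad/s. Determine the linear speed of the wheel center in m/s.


v = omega * r = 1.34 * 0.572 = 0.7665

0.7665 m/s


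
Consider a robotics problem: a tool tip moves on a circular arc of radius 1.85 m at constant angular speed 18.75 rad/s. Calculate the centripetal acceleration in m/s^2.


a_c = omega^2 * r = 18.75^2 * 1.85 = 650.3906

650.3906 m/s^2


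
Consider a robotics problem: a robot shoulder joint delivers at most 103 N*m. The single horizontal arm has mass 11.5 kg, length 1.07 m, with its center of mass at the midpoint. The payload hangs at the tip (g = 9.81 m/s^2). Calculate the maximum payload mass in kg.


tau_arm = m_arm*g*(L/2) = 11.5*9.81*1.07/2 = 60.3560 N*m
tau_payload = tau_max - tau_arm = 103 - 60.3560 = 42.6440
m_payload = tau_payload / (g*L) = 42.6440 / (9.81*1.07) = 4.0626

4.0626 kg


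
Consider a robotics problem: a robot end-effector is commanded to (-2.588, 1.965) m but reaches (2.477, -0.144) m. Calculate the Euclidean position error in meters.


dx = 2.477 - (-2.588) = 5.0650, dy = -0.144 - (1.965) = -2.1090
err = sqrt(25.654225 + 4.447881) = 5.4865

5.4865 m


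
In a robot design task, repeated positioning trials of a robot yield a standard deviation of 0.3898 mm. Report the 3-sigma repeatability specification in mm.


repeatability = 3*sigma = 3*0.3898 = 1.1694

1.1694 mm


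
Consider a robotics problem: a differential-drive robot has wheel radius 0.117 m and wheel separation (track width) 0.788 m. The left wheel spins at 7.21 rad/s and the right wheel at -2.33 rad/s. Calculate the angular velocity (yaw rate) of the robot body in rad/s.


omega = r*(wR - wL)/L = 0.117*(-2.33 - (7.21))/0.788 = -1.4165

-1.4165 rad/s


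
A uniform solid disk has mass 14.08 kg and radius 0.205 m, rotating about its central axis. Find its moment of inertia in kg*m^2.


I = (1/2)*m*R^2 = 0.5*14.08*0.205^2 = 0.2959

0.2959 kg*m^2


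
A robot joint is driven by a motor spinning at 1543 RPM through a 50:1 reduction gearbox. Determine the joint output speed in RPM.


omega_joint = omega_motor / N = 1543 / 50 = 30.8600

30.8600 RPM


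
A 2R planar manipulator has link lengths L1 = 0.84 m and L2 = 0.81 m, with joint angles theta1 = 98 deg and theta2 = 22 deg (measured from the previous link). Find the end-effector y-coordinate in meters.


y = L1*sin(th1) + L2*sin(th1+th2) = 0.84*sin(98 deg) + 0.81*sin(120 deg) = 1.5333

1.5333 m


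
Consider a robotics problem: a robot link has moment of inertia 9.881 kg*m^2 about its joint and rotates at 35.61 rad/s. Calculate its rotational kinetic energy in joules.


KE = (1/2)*I*omega^2 = 0.5*9.881*35.61^2 = 6264.9102

6264.9102 J


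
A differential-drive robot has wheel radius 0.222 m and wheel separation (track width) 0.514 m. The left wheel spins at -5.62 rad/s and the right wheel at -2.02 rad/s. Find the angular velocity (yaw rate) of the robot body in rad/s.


omega = r*(wR - wL)/L = 0.222*(-2.02 - (-5.62))/0.514 = 1.5549

1.5549 rad/s


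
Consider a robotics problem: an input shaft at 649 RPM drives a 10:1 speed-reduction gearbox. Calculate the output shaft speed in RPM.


omega_out = omega_in / N = 649 / 10 = 64.9000

64.9000 RPM


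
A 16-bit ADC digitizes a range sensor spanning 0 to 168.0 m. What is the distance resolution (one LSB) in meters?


res = range / 2^n = 168.0/2^16 = 168.0/65536 = 0.0026

0.0026 m


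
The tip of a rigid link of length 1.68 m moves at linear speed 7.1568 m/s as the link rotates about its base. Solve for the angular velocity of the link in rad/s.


omega = v / L = 7.1568 / 1.68 = 4.2600

4.2600 rad/s


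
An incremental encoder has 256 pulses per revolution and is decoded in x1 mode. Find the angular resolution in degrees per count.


resolution = 360 / (PPR * 1) = 360 / 256 = 1.4062

1.4062 degrees


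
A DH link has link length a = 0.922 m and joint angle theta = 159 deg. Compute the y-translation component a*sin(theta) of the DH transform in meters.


a*sin(theta) = 0.922*sin(159 deg) = 0.3304

0.3304 m


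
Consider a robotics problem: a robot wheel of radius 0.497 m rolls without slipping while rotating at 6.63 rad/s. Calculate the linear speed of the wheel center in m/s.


v = omega * r = 6.63 * 0.497 = 3.2951

3.2951 m/s


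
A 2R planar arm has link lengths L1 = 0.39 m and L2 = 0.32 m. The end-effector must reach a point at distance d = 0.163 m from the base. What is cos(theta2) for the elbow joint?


cos(th2) = (d^2 - L1^2 - L2^2)/(2*L1*L2) = (0.163^2 - 0.39^2 - 0.32^2)/(2*0.39*0.32) = -0.9132

-0.9132


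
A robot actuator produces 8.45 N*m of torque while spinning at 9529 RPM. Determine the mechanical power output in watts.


omega = 9529 * 2*pi/60 = 997.874547 rad/s
P = tau * omega = 8.45 * 997.874547 = 8432.0399

8432.0399 W


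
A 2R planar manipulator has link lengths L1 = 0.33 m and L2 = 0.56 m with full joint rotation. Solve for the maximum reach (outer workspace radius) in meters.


r_max = L1 + L2 = 0.33 + 0.56 = 0.8900

0.8900 m


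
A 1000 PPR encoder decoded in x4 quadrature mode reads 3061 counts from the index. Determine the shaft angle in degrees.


angle = counts * 360 / (PPR*4) = 3061 * 360 / 4000 = 275.4900

275.4900 degrees


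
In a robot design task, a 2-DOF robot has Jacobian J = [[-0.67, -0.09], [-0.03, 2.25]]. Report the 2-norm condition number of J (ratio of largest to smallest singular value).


JJ^T eigenvalues: trace(JJ^T) = 5.5204, det(JJ^T) = det(J)^2 = 2.28070404
s_max^2 = (5.5204 + sqrt(21.35200000))/2 = 5.07061122
s_min^2 = (5.5204 - sqrt(21.35200000))/2 = 0.44978878
kappa = s_max/s_min = sqrt(5.07061122/0.44978878) = 3.3576

3.3576


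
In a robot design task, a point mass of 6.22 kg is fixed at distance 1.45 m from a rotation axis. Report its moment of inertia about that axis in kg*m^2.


I = m*r^2 = 6.22*1.45^2 = 13.0776

13.0776 kg*m^2


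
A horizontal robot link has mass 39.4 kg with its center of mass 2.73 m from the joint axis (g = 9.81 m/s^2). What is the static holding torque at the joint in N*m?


tau = m*g*L = 39.4 * 9.81 * 2.73 = 1055.1832

1055.1832 N*m


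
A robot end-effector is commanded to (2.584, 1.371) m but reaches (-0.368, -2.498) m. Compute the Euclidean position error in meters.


dx = -0.368 - (2.584) = -2.9520, dy = -2.498 - (1.371) = -3.8690
err = sqrt(8.714304 + 14.969161) = 4.8666

4.8666 m


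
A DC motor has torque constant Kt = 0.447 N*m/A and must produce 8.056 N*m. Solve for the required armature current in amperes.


I = tau / Kt = 8.056/0.447 = 18.0224

18.0224 A


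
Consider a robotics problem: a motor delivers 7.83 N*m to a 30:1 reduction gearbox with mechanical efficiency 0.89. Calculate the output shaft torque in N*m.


tau_out = tau_in * N * eta = 7.83 * 30 * 0.89 = 209.0610

209.0610 N*m


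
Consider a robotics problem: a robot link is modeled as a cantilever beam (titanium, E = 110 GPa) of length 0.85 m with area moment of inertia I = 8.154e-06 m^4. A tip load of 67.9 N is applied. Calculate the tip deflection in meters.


delta = F*L^3/(3*E*I) = 67.9*0.85^3/(3*1.100e+11*8.154e-06)
      = 41.6990875/2690820 = 1.5497e-05

1.5497e-05 m


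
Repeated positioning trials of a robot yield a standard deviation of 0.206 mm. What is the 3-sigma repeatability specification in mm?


repeatability = 3*sigma = 3*0.206 = 0.6180

0.6180 mm


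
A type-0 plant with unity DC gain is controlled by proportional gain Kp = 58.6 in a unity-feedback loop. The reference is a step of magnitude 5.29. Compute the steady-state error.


e_ss = R/(1 + Kp) = 5.29/(1 + 58.6) = 5.29/59.6000 = 0.0888

0.0888


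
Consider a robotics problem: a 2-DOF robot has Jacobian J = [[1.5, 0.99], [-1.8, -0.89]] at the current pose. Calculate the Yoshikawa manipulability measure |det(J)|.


det(J) = 1.5*-0.89 - (0.99)*(-1.8) = 0.4470
|det(J)| = 0.4470

0.4470


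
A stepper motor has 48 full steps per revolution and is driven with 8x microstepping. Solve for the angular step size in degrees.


step = 360/(48*8) = 360/384 = 0.9375

0.9375 degrees


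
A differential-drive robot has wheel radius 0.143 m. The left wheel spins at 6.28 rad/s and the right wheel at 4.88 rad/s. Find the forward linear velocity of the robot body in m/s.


v = r*(wR + wL)/2 = 0.143*(4.88 + 6.28)/2 = 0.7979

0.7979 m/s


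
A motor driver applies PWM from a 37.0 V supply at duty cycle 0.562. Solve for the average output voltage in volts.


V_avg = V_supply * D = 37.0*0.562 = 20.7940

20.7940 V


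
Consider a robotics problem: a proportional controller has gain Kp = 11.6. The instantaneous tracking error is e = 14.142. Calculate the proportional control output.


u_P = Kp * e = 11.6 * 14.142 = 164.0472

164.0472


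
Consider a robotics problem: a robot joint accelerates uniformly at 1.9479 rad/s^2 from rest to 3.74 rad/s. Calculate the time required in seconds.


t = delta_omega / alpha = 3.74 / 1.9479 = 1.9200

1.9200 s


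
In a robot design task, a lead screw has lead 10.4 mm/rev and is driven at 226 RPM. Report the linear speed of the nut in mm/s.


v = lead * (RPM/60) = 10.4*226/60 = 39.1733

39.1733 mm/s


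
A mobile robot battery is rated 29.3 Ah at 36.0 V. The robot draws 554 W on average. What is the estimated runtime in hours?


E = 29.3*36.0 = 1054.8000 Wh
t = E/P = 1054.8000/554 = 1.9040

1.9040 hours


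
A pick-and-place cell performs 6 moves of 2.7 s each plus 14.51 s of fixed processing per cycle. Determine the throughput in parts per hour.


T_cycle = 6*2.7 + 14.51 = 30.7100 s
rate = 3600/T = 117.2257

117.2257 parts/hour


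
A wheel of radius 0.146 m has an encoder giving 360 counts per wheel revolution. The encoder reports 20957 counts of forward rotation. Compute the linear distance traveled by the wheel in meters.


revs = 20957/360 = 58.213889
d = revs * 2*pi*r = 58.213889 * 2*pi*0.146 = 53.4022

53.4022 m


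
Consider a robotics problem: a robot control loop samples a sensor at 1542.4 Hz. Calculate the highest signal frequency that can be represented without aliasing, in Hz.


f_max = f_s/2 = 1542.4/2 = 771.2000

771.2000 Hz


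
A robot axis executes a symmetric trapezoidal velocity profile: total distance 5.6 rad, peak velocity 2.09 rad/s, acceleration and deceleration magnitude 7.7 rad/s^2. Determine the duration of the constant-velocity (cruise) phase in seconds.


t_acc = v/a = 0.271429 s, d_acc = v^2/(2a) = 0.283643 rad each
d_cruise = 5.6 - 2*0.283643 = 5.032714 rad
t_cruise = d_cruise/v = 5.032714/2.09 = 2.4080

2.4080 s


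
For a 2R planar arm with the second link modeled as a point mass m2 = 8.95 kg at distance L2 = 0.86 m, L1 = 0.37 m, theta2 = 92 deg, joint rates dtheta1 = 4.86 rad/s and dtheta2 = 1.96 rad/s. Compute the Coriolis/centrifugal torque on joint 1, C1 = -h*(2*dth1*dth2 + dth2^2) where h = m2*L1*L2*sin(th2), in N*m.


h = m2*L1*L2*sin(th2) = 8.95*0.37*0.86*sin(92 deg) = 2.846155
C1 = -h*(2*4.86*1.96 + 1.96^2) = -2.846155*22.8928 = -65.1565

-65.1565 N*m


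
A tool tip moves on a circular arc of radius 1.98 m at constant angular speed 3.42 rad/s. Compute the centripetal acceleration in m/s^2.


a_c = omega^2 * r = 3.42^2 * 1.98 = 23.1589

23.1589 m/s^2


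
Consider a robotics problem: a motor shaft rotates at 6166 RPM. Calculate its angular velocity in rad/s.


omega = 6166 * 2*pi/60 = 645.7020

645.7020 rad/s


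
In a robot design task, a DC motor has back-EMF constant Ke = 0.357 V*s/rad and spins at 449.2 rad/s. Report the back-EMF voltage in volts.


V_emf = Ke * omega = 0.357*449.2 = 160.3644

160.3644 V


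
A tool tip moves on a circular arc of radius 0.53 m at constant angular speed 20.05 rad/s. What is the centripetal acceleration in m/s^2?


a_c = omega^2 * r = 20.05^2 * 0.53 = 213.0613

213.0613 m/s^2


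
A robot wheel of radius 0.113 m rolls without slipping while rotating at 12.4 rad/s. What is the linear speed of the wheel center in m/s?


v = omega * r = 12.4 * 0.113 = 1.4012

1.4012 m/s


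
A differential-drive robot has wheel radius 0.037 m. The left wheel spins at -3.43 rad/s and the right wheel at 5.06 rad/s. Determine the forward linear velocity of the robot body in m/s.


v = r*(wR + wL)/2 = 0.037*(5.06 + -3.43)/2 = 0.0302

0.0302 m/s


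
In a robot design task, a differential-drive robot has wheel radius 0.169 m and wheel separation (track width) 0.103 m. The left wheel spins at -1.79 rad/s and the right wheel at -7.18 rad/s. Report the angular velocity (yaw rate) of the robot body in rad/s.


omega = r*(wR - wL)/L = 0.169*(-7.18 - (-1.79))/0.103 = -8.8438

-8.8438 rad/s


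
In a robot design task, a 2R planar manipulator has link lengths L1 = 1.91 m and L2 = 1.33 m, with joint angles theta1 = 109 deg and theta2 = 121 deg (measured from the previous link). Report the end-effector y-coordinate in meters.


y = L1*sin(th1) + L2*sin(th1+th2) = 1.91*sin(109 deg) + 1.33*sin(230 deg) = 0.7871

0.7871 m


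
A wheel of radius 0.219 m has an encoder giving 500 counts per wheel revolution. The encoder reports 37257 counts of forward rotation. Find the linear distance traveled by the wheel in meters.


revs = 37257/500 = 74.514000
d = revs * 2*pi*r = 74.514000 * 2*pi*0.219 = 102.5326

102.5326 m


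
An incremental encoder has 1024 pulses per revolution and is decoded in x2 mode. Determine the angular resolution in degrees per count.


resolution = 360 / (PPR * 2) = 360 / 2048 = 0.1758

0.1758 degrees


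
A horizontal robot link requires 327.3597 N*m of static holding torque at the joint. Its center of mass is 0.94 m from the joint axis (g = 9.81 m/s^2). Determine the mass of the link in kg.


m = tau / (g*L) = 327.3597 / (9.81 * 0.94) = 35.5000

35.5000 kg


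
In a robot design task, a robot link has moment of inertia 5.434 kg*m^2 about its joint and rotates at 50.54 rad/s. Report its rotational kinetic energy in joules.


KE = (1/2)*I*omega^2 = 0.5*5.434*50.54^2 = 6940.0103

6940.0103 J


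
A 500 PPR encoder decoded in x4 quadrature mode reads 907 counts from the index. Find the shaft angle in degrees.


angle = counts * 360 / (PPR*4) = 907 * 360 / 2000 = 163.2600

163.2600 degrees


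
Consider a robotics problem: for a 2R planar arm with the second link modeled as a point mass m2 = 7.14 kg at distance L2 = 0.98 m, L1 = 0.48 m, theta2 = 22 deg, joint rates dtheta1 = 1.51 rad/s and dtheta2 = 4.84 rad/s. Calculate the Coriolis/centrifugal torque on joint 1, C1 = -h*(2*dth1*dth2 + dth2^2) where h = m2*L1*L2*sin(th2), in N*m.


h = m2*L1*L2*sin(th2) = 7.14*0.48*0.98*sin(22 deg) = 1.258175
C1 = -h*(2*1.51*4.84 + 4.84^2) = -1.258175*38.0424 = -47.8640

-47.8640 N*m


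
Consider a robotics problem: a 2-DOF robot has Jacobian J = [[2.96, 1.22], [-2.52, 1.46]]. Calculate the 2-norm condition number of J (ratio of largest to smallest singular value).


JJ^T eigenvalues: trace(JJ^T) = 18.7320, det(JJ^T) = det(J)^2 = 54.70081600
s_max^2 = (18.7320 + sqrt(132.08456000))/2 = 15.11240235
s_min^2 = (18.7320 - sqrt(132.08456000))/2 = 3.61959765
kappa = s_max/s_min = sqrt(15.11240235/3.61959765) = 2.0433

2.0433


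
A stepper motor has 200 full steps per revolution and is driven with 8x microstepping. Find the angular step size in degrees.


step = 360/(200*8) = 360/1600 = 0.2250

0.2250 degrees


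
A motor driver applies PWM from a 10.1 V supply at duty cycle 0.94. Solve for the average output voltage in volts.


V_avg = V_supply * D = 10.1*0.94 = 9.4940

9.4940 V


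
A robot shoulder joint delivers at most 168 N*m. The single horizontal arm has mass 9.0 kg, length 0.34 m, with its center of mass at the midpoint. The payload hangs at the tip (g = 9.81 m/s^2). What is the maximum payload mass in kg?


tau_arm = m_arm*g*(L/2) = 9.0*9.81*0.34/2 = 15.0093 N*m
tau_payload = tau_max - tau_arm = 168 - 15.0093 = 152.9907
m_payload = tau_payload / (g*L) = 152.9907 / (9.81*0.34) = 45.8688

45.8688 kg


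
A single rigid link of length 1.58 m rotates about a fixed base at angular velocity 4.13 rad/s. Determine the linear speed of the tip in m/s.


v = L*omega = 1.58 * 4.13 = 6.5254

6.5254 m/s


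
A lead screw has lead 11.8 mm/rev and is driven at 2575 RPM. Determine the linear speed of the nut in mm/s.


v = lead * (RPM/60) = 11.8*2575/60 = 506.4167

506.4167 mm/s


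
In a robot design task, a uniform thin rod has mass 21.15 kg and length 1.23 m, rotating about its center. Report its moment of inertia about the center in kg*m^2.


I = (1/12)*m*L^2 = (1/12)*21.15*1.23^2 = 2.6665

2.6665 kg*m^2


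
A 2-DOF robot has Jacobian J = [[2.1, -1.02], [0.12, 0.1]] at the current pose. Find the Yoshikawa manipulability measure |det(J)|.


det(J) = 2.1*0.1 - (-1.02)*(0.12) = 0.3324
|det(J)| = 0.3324

0.3324


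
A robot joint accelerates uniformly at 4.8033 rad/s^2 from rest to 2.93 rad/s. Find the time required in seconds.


t = delta_omega / alpha = 2.93 / 4.8033 = 0.6100

0.6100 s


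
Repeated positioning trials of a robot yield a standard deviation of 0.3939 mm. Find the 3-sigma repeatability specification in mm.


repeatability = 3*sigma = 3*0.3939 = 1.1817

1.1817 mm


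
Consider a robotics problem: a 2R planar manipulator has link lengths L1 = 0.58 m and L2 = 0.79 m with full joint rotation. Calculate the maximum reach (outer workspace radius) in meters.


r_max = L1 + L2 = 0.58 + 0.79 = 1.3700

1.3700 m


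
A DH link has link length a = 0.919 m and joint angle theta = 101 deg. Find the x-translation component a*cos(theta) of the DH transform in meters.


a*cos(theta) = 0.919*cos(101 deg) = -0.1754

-0.1754 m


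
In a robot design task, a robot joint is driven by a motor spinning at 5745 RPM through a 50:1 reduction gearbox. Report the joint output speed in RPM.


omega_joint = omega_motor / N = 5745 / 50 = 114.9000

114.9000 RPM


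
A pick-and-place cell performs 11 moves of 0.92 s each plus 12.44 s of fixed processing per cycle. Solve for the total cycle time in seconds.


T = 11*0.92 + 12.44 = 22.5600

22.5600 s


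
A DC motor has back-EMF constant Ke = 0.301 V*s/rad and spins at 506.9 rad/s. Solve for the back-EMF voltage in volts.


V_emf = Ke * omega = 0.301*506.9 = 152.5769

152.5769 V


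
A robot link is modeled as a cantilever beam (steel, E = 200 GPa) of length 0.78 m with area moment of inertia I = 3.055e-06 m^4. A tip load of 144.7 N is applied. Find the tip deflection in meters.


delta = F*L^3/(3*E*I) = 144.7*0.78^3/(3*2.000e+11*3.055e-06)
      = 68.6676744/1833000 = 3.7462e-05

3.7462e-05 m


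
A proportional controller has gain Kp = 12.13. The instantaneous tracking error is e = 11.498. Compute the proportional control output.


u_P = Kp * e = 12.13 * 11.498 = 139.4707

139.4707


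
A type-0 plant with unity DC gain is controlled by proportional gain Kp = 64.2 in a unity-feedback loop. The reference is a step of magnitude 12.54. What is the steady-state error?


e_ss = R/(1 + Kp) = 12.54/(1 + 64.2) = 12.54/65.2000 = 0.1923

0.1923


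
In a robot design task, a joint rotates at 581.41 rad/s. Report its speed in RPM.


RPM = 581.41 * 60/(2*pi) = 5552.0565

5552.0565 RPM


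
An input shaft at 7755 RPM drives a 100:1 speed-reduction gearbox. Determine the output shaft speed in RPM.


omega_out = omega_in / N = 7755 / 100 = 77.5500

77.5500 RPM


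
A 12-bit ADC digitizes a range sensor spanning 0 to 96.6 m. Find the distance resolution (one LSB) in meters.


res = range / 2^n = 96.6/2^12 = 96.6/4096 = 0.0236

0.0236 m


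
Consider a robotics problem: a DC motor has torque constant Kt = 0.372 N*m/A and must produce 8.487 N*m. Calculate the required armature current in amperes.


I = tau / Kt = 8.487/0.372 = 22.8145

22.8145 A


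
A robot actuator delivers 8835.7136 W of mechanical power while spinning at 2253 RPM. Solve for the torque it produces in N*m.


omega = 2253 * 2*pi/60 = 235.933608 rad/s
tau = P / omega = 8835.7136 / 235.933608 = 37.4500

37.4500 N*m


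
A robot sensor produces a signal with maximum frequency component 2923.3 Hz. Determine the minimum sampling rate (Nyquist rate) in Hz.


f_s,min = 2*f_max = 2*2923.3 = 5846.6000

5846.6000 Hz


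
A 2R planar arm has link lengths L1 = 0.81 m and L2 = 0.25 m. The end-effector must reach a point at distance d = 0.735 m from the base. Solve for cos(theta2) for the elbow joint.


cos(th2) = (d^2 - L1^2 - L2^2)/(2*L1*L2) = (0.735^2 - 0.81^2 - 0.25^2)/(2*0.81*0.25) = -0.4404

-0.4404


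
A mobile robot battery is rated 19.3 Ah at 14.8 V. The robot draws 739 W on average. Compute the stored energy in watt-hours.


E = capacity * V = 19.3*14.8 = 285.6400

285.6400 Wh
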